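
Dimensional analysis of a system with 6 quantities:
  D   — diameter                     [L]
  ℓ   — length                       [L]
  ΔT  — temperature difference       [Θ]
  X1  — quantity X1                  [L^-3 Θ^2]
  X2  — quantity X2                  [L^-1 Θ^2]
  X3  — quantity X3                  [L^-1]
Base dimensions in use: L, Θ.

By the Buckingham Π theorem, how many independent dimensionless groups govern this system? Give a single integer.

4

Dimensional matrix (L×Θ by D×ℓ×ΔT×X1×X2×X3):
  L: [ 1  1  0 -3 -1 -1]
  Θ: [ 0  0  1  2  2  0]
Row reduction gives pivot columns D,ΔT; rank = 2
Π count = n − r = 6 − 2 = 4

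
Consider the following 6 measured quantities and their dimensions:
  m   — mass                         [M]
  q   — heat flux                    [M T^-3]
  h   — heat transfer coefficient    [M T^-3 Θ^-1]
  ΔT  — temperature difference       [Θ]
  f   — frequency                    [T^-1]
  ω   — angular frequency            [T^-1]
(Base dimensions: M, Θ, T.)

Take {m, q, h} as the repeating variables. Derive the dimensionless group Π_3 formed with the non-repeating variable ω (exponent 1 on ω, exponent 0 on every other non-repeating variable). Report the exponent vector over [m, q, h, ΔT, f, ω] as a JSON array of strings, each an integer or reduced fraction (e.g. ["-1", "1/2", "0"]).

["1/3", "-1/3", "0", "0", "0", "1"]

Exponent matrix [M,Θ,T] × [m,q,h,ΔT,f,ω]:
  M: [ 1  1  1  0  0  0]
  Θ: [ 0  0 -1  1  0  0]
  T: [ 0 -3 -3  0 -1 -1]
Echelon form has 3 nonzero rows (pivots: m,q,h)
Repeat: m,q,h; free: ΔT,f,ω
RREF:
  r0: [   1    0    0    0 -1/3 -1/3]
  r1: [   0    1    0    1  1/3  1/3]
  r2: [   0    0    1   -1    0    0]
Fix exponent of ω at 1, ΔT at 0, f at 0; solve each RREF row for its pivot's exponent:
  r0: exp(m) + (-1/3)·1 = 0 ⇒ exp(m) = 1/3
  r1: exp(q) + (1/3)·1 = 0 ⇒ exp(q) = -1/3
  r2: exp(h) + (0)·1 = 0 ⇒ exp(h) = 0
Π_3 = m^(1/3) · q^(-1/3) · ω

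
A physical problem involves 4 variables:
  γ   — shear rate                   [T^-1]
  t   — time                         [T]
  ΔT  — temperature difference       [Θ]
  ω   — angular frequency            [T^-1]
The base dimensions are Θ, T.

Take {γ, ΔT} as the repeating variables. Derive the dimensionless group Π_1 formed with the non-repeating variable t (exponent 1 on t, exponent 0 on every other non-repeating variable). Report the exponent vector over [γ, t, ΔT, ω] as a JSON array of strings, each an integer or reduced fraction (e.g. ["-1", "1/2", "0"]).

Exponent matrix [Θ,T] × [γ,t,ΔT,ω]:
  Θ: [ 0  0  1  0]
  T: [-1  1  0 -1]
Row reduction gives pivot columns γ,ΔT; rank = 2
Pivot set = {γ,ΔT}, free = {t,ω}
RREF:
  r0: [   1   -1    0    1]
  r1: [   0    0    1    0]
Fix exponent of t at 1, ω at 0; solve each RREF row for its pivot's exponent:
  r0: exp(γ) + (-1)·1 = 0 ⇒ exp(γ) = 1
  r1: exp(ΔT) + (0)·1 = 0 ⇒ exp(ΔT) = 0
Π_1 = γ · t

["1", "1", "0", "0"]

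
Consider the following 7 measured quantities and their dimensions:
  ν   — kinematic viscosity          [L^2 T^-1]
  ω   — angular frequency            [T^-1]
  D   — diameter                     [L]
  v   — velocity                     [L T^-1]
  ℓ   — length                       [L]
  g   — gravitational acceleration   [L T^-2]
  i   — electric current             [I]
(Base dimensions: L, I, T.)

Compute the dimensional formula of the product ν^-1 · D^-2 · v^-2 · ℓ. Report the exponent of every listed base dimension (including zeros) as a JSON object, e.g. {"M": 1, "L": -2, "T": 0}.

{"L": -5, "I": 0, "T": 3}

Write exponents as rows L,I,T / cols ν,ω,D,v,ℓ,g,i:
  L: [ 2  0  1  1  1  1  0]
  I: [ 0  0  0  0  0  0  1]
  T: [-1 -1  0 -1  0 -2  0]
  [L]: (-1)·2+(-2)·1+(-2)·1+(1)·1 = -5
  [I]: (-1)·0+(-2)·0+(-2)·0+(1)·0 = 0
  [T]: (-1)·-1+(-2)·0+(-2)·-1+(1)·0 = 3
⇒ L^-5 T^3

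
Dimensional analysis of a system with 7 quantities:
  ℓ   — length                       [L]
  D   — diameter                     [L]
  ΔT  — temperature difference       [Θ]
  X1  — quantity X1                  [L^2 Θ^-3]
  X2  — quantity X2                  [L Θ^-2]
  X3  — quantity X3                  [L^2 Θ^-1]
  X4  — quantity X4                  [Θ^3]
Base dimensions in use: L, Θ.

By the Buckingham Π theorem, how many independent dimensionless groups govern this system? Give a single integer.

5

Exponent matrix [L,Θ] × [ℓ,D,ΔT,X1,X2,X3,X4]:
  L: [ 1  1  0  2  1  2  0]
  Θ: [ 0  0  1 -3 -2 -1  3]
Row reduction gives pivot columns ℓ,ΔT; rank = 2
7 vars − rank 2 = 5 Π groups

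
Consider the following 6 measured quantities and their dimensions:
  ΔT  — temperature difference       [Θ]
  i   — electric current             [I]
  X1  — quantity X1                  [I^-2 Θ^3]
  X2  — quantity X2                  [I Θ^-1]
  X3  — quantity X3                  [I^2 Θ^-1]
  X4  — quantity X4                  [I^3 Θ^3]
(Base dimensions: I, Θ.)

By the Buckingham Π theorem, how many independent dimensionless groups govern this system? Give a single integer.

4

Exponent matrix [I,Θ] × [ΔT,i,X1,X2,X3,X4]:
  I: [ 0  1 -2  1  2  3]
  Θ: [ 1  0  3 -1 -1  3]
Row reduction gives pivot columns ΔT,i; rank = 2
Π count = n − r = 6 − 2 = 4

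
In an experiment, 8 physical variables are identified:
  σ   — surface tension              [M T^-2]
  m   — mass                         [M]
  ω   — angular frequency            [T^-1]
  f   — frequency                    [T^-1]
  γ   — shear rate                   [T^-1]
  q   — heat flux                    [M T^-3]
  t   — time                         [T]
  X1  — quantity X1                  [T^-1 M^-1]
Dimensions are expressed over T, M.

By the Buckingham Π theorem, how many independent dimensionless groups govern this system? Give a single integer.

6

Dimensional matrix (T×M by σ×m×ω×f×γ×q×t×X1):
  T: [-2  0 -1 -1 -1 -3  1 -1]
  M: [ 1  1  0  0  0  1  0 -1]
Echelon form has 2 nonzero rows (pivots: σ,m)
Π count = n − r = 8 − 2 = 6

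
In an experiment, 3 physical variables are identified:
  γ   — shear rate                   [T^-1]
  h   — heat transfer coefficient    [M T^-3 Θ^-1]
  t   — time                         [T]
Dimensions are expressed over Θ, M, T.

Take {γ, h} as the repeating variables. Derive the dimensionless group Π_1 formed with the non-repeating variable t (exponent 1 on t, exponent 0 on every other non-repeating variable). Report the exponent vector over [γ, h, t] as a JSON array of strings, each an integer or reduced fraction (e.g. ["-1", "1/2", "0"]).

Exponent matrix [Θ,M,T] × [γ,h,t]:
  Θ: [ 0 -1  0]
  M: [ 0  1  0]
  T: [-1 -3  1]
Row reduction gives pivot columns γ,h; rank = 2
Repeat: γ,h; free: t
RREF:
  r0: [   1    0   -1]
  r1: [   0    1    0]
  r2: [   0    0    0]
Fix exponent of t at 1; solve each RREF row for its pivot's exponent:
  r0: exp(γ) + (-1)·1 = 0 ⇒ exp(γ) = 1
  r1: exp(h) + (0)·1 = 0 ⇒ exp(h) = 0
Π_1 = γ · t

["1", "0", "1"]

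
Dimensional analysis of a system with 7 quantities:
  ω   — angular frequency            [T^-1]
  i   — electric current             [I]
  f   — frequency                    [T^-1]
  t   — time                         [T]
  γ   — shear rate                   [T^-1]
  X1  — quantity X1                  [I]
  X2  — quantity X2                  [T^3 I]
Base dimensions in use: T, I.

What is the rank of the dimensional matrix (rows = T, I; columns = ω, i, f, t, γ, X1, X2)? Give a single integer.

2

Exponent matrix [T,I] × [ω,i,f,t,γ,X1,X2]:
  T: [-1  0 -1  1 -1  0  3]
  I: [ 0  1  0  0  0  1  1]
RREF → pivots at {ω,i} ⇒ r = 2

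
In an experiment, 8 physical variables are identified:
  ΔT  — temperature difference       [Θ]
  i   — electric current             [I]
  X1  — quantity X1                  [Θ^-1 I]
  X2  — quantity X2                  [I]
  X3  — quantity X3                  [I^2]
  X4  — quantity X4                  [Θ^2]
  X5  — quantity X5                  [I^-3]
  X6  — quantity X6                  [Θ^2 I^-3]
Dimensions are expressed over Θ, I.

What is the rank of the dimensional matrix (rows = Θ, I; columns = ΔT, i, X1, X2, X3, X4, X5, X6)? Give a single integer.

2

Exponent matrix [Θ,I] × [ΔT,i,X1,X2,X3,X4,X5,X6]:
  Θ: [ 1  0 -1  0  0  2  0  2]
  I: [ 0  1  1  1  2  0 -3 -3]
Row reduction gives pivot columns ΔT,i; rank = 2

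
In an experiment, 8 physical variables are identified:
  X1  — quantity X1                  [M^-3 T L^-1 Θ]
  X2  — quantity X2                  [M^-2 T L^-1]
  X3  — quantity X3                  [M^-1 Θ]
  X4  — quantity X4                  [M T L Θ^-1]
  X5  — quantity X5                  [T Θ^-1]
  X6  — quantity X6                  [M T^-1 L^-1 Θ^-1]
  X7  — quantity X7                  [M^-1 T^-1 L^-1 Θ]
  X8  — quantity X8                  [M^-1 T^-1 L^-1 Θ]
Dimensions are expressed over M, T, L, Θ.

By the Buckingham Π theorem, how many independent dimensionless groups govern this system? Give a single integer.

5

Dimensional matrix (M×T×L×Θ by X1×X2×X3×X4×X5×X6×X7×X8):
  M: [-3 -2 -1  1  0  1 -1 -1]
  T: [ 1  1  0  1  1 -1 -1 -1]
  L: [-1 -1  0  1  0 -1 -1 -1]
  Θ: [ 1  0  1 -1 -1 -1  1  1]
Echelon form has 3 nonzero rows (pivots: X1,X2,X4)
Π count = n − r = 8 − 3 = 5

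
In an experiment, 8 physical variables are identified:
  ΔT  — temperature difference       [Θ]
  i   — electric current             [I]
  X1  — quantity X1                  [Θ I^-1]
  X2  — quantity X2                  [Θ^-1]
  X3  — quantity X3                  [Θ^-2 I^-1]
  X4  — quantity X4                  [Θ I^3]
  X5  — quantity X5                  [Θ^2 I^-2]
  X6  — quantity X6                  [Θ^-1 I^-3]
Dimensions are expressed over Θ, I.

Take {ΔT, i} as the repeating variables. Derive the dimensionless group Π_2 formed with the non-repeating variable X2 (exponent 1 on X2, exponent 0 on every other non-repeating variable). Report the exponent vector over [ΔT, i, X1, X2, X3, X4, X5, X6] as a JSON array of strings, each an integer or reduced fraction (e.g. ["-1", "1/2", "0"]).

Write exponents as rows Θ,I / cols ΔT,i,X1,X2,X3,X4,X5,X6:
  Θ: [ 1  0  1 -1 -2  1  2 -1]
  I: [ 0  1 -1  0 -1  3 -2 -3]
Echelon form has 2 nonzero rows (pivots: ΔT,i)
Repeat: ΔT,i; free: X1,X2,X3,X4,X5,X6
RREF:
  r0: [   1    0    1   -1   -2    1    2   -1]
  r1: [   0    1   -1    0   -1    3   -2   -3]
Fix exponent of X2 at 1, X1 at 0, X3 at 0, X4 at 0, X5 at 0, X6 at 0; solve each RREF row for its pivot's exponent:
  r0: exp(ΔT) + (-1)·1 = 0 ⇒ exp(ΔT) = 1
  r1: exp(i) + (0)·1 = 0 ⇒ exp(i) = 0
Π_2 = ΔT · X2

["1", "0", "0", "1", "0", "0", "0", "0"]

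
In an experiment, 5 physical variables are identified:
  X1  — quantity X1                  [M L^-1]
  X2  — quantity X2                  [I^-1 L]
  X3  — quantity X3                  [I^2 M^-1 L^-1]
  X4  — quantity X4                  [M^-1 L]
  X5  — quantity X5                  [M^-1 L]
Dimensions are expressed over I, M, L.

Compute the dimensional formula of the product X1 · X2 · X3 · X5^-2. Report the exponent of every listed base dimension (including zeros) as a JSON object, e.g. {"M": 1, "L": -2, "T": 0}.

Exponent matrix [I,M,L] × [X1,X2,X3,X4,X5]:
  I: [ 0 -1  2  0  0]
  M: [ 1  0 -1 -1 -1]
  L: [-1  1 -1  1  1]
  [I]: (1)·0+(1)·-1+(1)·2+(-2)·0 = 1
  [M]: (1)·1+(1)·0+(1)·-1+(-2)·-1 = 2
  [L]: (1)·-1+(1)·1+(1)·-1+(-2)·1 = -3
⇒ I M^2 L^-3

{"I": 1, "M": 2, "L": -3}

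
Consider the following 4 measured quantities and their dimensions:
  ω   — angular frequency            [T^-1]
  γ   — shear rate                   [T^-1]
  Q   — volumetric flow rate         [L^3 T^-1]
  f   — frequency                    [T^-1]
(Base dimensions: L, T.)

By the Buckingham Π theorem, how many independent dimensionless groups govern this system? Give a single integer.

2

Exponent matrix [L,T] × [ω,γ,Q,f]:
  L: [ 0  0  3  0]
  T: [-1 -1 -1 -1]
Row reduction gives pivot columns ω,Q; rank = 2
4 vars − rank 2 = 2 Π groups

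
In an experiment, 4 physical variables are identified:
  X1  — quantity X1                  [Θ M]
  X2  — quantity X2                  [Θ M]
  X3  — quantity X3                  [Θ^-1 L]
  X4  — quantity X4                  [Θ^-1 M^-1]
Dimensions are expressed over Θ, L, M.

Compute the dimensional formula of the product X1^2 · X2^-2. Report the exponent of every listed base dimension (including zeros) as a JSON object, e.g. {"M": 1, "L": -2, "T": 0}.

Exponent matrix [Θ,L,M] × [X1,X2,X3,X4]:
  Θ: [ 1  1 -1 -1]
  L: [ 0  0  1  0]
  M: [ 1  1  0 -1]
  [Θ]: (2)·1+(-2)·1 = 0
  [L]: (2)·0+(-2)·0 = 0
  [M]: (2)·1+(-2)·1 = 0
⇒ 1 (dimensionless)

{"Θ": 0, "L": 0, "M": 0}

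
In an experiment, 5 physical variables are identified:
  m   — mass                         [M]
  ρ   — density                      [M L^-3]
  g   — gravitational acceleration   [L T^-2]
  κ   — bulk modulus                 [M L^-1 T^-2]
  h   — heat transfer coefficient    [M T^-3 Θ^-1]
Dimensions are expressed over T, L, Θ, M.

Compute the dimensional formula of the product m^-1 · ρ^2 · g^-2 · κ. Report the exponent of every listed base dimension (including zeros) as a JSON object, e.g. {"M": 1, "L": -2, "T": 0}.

Write exponents as rows T,L,Θ,M / cols m,ρ,g,κ,h:
  T: [ 0  0 -2 -2 -3]
  L: [ 0 -3  1 -1  0]
  Θ: [ 0  0  0  0 -1]
  M: [ 1  1  0  1  1]
  [T]: (-1)·0+(2)·0+(-2)·-2+(1)·-2 = 2
  [L]: (-1)·0+(2)·-3+(-2)·1+(1)·-1 = -9
  [Θ]: (-1)·0+(2)·0+(-2)·0+(1)·0 = 0
  [M]: (-1)·1+(2)·1+(-2)·0+(1)·1 = 2
⇒ T^2 L^-9 M^2

{"T": 2, "L": -9, "Θ": 0, "M": 2}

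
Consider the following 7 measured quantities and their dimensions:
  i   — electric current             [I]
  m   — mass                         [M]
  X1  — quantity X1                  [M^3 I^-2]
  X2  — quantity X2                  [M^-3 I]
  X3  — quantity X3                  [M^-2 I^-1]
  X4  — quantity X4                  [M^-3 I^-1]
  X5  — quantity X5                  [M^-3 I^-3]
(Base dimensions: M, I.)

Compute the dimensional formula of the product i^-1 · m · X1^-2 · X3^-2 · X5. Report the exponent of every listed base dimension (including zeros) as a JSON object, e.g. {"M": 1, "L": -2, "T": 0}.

{"M": -4, "I": 2}

Exponent matrix [M,I] × [i,m,X1,X2,X3,X4,X5]:
  M: [ 0  1  3 -3 -2 -3 -3]
  I: [ 1  0 -2  1 -1 -1 -3]
  [M]: (-1)·0+(1)·1+(-2)·3+(-2)·-2+(1)·-3 = -4
  [I]: (-1)·1+(1)·0+(-2)·-2+(-2)·-1+(1)·-3 = 2
⇒ M^-4 I^2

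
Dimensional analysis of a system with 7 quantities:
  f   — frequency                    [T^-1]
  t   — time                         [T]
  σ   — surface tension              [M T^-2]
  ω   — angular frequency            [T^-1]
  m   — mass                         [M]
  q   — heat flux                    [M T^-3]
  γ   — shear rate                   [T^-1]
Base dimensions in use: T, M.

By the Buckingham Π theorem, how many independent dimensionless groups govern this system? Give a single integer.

5

Write exponents as rows T,M / cols f,t,σ,ω,m,q,γ:
  T: [-1  1 -2 -1  0 -3 -1]
  M: [ 0  0  1  0  1  1  0]
RREF → pivots at {f,σ} ⇒ r = 2
7 vars − rank 2 = 5 Π groups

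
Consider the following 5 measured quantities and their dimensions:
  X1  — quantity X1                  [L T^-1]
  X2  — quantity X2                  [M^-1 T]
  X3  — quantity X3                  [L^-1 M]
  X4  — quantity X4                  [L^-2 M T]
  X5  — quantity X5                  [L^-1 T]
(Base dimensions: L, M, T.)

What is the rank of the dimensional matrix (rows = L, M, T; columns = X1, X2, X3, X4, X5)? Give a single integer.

2

Exponent matrix [L,M,T] × [X1,X2,X3,X4,X5]:
  L: [ 1  0 -1 -2 -1]
  M: [ 0 -1  1  1  0]
  T: [-1  1  0  1  1]
Echelon form has 2 nonzero rows (pivots: X1,X2)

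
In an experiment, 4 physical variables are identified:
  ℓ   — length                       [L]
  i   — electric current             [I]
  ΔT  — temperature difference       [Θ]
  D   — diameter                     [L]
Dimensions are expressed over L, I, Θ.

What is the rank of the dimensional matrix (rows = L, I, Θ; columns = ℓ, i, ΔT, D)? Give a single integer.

3

Exponent matrix [L,I,Θ] × [ℓ,i,ΔT,D]:
  L: [ 1  0  0  1]
  I: [ 0  1  0  0]
  Θ: [ 0  0  1  0]
Echelon form has 3 nonzero rows (pivots: ℓ,i,ΔT)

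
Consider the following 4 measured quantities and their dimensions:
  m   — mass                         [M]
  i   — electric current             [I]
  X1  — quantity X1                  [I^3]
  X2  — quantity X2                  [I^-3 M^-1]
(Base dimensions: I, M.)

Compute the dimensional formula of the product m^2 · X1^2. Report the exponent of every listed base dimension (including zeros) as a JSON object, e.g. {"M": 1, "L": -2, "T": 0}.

Dimensional matrix (I×M by m×i×X1×X2):
  I: [ 0  1  3 -3]
  M: [ 1  0  0 -1]
  [I]: (2)·0+(2)·3 = 6
  [M]: (2)·1+(2)·0 = 2
⇒ I^6 M^2

{"I": 6, "M": 2}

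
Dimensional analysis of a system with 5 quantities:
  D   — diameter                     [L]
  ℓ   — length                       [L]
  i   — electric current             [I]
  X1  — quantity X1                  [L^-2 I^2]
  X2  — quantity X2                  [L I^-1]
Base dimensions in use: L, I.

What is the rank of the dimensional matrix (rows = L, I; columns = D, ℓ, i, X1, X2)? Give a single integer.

2

Exponent matrix [L,I] × [D,ℓ,i,X1,X2]:
  L: [ 1  1  0 -2  1]
  I: [ 0  0  1  2 -1]
RREF → pivots at {D,i} ⇒ r = 2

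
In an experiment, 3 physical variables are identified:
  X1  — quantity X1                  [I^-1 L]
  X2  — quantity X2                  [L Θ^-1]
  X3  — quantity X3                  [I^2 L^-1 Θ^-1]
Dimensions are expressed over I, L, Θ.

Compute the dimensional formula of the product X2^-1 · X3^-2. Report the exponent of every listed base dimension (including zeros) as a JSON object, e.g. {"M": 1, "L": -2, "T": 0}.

{"I": -4, "L": 1, "Θ": 3}

Dimensional matrix (I×L×Θ by X1×X2×X3):
  I: [-1  0  2]
  L: [ 1  1 -1]
  Θ: [ 0 -1 -1]
  [I]: (-1)·0+(-2)·2 = -4
  [L]: (-1)·1+(-2)·-1 = 1
  [Θ]: (-1)·-1+(-2)·-1 = 3
⇒ I^-4 L Θ^3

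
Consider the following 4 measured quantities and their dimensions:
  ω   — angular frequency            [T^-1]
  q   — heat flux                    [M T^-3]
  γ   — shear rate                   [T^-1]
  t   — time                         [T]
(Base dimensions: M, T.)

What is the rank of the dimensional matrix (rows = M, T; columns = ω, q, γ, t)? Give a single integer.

2

Write exponents as rows M,T / cols ω,q,γ,t:
  M: [ 0  1  0  0]
  T: [-1 -3 -1  1]
Echelon form has 2 nonzero rows (pivots: ω,q)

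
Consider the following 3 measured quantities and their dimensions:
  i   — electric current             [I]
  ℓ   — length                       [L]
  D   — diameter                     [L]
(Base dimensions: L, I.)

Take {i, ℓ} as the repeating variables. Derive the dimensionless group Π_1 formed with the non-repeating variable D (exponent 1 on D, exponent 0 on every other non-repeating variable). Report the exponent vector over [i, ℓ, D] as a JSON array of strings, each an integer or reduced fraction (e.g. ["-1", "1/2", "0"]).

Dimensional matrix (L×I by i×ℓ×D):
  L: [ 0  1  1]
  I: [ 1  0  0]
Echelon form has 2 nonzero rows (pivots: i,ℓ)
Pivot set = {i,ℓ}, free = {D}
RREF:
  r0: [   1    0    0]
  r1: [   0    1    1]
Fix exponent of D at 1; solve each RREF row for its pivot's exponent:
  r0: exp(i) + (0)·1 = 0 ⇒ exp(i) = 0
  r1: exp(ℓ) + (1)·1 = 0 ⇒ exp(ℓ) = -1
Π_1 = ℓ^-1 · D

["0", "-1", "1"]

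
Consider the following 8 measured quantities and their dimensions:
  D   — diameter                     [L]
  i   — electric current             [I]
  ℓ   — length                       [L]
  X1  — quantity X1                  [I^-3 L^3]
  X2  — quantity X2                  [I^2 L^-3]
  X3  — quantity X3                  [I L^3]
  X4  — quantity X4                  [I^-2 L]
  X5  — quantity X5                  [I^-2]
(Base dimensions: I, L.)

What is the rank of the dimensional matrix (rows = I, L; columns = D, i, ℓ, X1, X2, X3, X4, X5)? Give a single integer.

Dimensional matrix (I×L by D×i×ℓ×X1×X2×X3×X4×X5):
  I: [ 0  1  0 -3  2  1 -2 -2]
  L: [ 1  0  1  3 -3  3  1  0]
Row reduction gives pivot columns D,i; rank = 2

2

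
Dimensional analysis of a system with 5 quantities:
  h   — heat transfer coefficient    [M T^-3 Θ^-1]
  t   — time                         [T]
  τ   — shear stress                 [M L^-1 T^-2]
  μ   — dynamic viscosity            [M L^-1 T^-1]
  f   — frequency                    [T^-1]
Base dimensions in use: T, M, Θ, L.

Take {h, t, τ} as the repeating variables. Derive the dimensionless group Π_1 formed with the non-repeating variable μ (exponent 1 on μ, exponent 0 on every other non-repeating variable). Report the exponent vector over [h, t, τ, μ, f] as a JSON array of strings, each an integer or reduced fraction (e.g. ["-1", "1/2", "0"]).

["0", "-1", "-1", "1", "0"]

Write exponents as rows T,M,Θ,L / cols h,t,τ,μ,f:
  T: [-3  1 -2 -1 -1]
  M: [ 1  0  1  1  0]
  Θ: [-1  0  0  0  0]
  L: [ 0  0 -1 -1  0]
RREF → pivots at {h,t,τ} ⇒ r = 3
Repeat: h,t,τ; free: μ,f
RREF:
  r0: [   1    0    0    0    0]
  r1: [   0    1    0    1   -1]
  r2: [   0    0    1    1    0]
  r3: [   0    0    0    0    0]
Fix exponent of μ at 1, f at 0; solve each RREF row for its pivot's exponent:
  r0: exp(h) + (0)·1 = 0 ⇒ exp(h) = 0
  r1: exp(t) + (1)·1 = 0 ⇒ exp(t) = -1
  r2: exp(τ) + (1)·1 = 0 ⇒ exp(τ) = -1
Π_1 = t^-1 · τ^-1 · μ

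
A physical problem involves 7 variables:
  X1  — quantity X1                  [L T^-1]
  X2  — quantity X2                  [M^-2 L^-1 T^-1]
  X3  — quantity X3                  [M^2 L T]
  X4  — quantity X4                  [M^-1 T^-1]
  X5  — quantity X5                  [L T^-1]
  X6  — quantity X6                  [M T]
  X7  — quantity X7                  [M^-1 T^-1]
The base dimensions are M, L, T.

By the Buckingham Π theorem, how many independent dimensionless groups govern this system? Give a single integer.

5

Exponent matrix [M,L,T] × [X1,X2,X3,X4,X5,X6,X7]:
  M: [ 0 -2  2 -1  0  1 -1]
  L: [ 1 -1  1  0  1  0  0]
  T: [-1 -1  1 -1 -1  1 -1]
Row reduction gives pivot columns X1,X2; rank = 2
Π count = n − r = 7 − 2 = 5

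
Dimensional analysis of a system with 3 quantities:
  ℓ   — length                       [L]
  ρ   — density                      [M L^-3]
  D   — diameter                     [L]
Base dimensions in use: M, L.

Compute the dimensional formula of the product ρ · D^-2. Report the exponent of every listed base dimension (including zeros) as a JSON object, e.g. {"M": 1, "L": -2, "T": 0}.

{"M": 1, "L": -5}

Write exponents as rows M,L / cols ℓ,ρ,D:
  M: [ 0  1  0]
  L: [ 1 -3  1]
  [M]: (1)·1+(-2)·0 = 1
  [L]: (1)·-3+(-2)·1 = -5
⇒ M L^-5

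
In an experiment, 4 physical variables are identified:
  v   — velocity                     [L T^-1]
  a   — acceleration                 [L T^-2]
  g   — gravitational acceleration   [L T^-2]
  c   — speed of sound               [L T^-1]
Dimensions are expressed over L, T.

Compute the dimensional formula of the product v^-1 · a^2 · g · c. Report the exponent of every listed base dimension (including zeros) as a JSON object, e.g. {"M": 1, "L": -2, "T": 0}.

{"L": 3, "T": -6}

Write exponents as rows L,T / cols v,a,g,c:
  L: [ 1  1  1  1]
  T: [-1 -2 -2 -1]
  [L]: (-1)·1+(2)·1+(1)·1+(1)·1 = 3
  [T]: (-1)·-1+(2)·-2+(1)·-2+(1)·-1 = -6
⇒ L^3 T^-6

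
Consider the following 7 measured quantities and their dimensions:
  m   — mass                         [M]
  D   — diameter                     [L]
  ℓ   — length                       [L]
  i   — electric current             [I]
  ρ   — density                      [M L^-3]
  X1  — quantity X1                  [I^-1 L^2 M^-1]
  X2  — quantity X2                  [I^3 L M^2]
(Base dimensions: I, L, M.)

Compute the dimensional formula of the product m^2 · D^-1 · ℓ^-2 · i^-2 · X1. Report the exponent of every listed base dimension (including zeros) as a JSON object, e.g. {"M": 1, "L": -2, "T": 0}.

{"I": -3, "L": -1, "M": 1}

Exponent matrix [I,L,M] × [m,D,ℓ,i,ρ,X1,X2]:
  I: [ 0  0  0  1  0 -1  3]
  L: [ 0  1  1  0 -3  2  1]
  M: [ 1  0  0  0  1 -1  2]
  [I]: (2)·0+(-1)·0+(-2)·0+(-2)·1+(1)·-1 = -3
  [L]: (2)·0+(-1)·1+(-2)·1+(-2)·0+(1)·2 = -1
  [M]: (2)·1+(-1)·0+(-2)·0+(-2)·0+(1)·-1 = 1
⇒ I^-3 L^-1 M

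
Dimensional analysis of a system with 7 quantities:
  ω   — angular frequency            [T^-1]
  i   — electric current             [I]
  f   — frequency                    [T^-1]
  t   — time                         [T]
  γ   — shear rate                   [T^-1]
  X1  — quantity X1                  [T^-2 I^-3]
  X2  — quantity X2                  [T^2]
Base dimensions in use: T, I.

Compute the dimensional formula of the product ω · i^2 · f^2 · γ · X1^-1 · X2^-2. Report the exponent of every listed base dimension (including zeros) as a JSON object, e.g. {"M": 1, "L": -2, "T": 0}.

{"T": -6, "I": 5}

Dimensional matrix (T×I by ω×i×f×t×γ×X1×X2):
  T: [-1  0 -1  1 -1 -2  2]
  I: [ 0  1  0  0  0 -3  0]
  [T]: (1)·-1+(2)·0+(2)·-1+(1)·-1+(-1)·-2+(-2)·2 = -6
  [I]: (1)·0+(2)·1+(2)·0+(1)·0+(-1)·-3+(-2)·0 = 5
⇒ T^-6 I^5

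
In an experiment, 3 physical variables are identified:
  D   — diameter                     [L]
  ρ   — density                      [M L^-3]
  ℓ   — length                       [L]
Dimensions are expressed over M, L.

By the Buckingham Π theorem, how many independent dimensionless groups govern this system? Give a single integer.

Write exponents as rows M,L / cols D,ρ,ℓ:
  M: [ 0  1  0]
  L: [ 1 -3  1]
Row reduction gives pivot columns D,ρ; rank = 2
Π count = n − r = 3 − 2 = 1

1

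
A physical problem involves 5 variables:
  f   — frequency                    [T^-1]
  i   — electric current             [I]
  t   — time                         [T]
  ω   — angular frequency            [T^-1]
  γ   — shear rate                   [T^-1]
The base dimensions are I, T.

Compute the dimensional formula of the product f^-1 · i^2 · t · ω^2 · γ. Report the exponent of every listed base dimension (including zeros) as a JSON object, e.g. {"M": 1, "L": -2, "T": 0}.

Exponent matrix [I,T] × [f,i,t,ω,γ]:
  I: [ 0  1  0  0  0]
  T: [-1  0  1 -1 -1]
  [I]: (-1)·0+(2)·1+(1)·0+(2)·0+(1)·0 = 2
  [T]: (-1)·-1+(2)·0+(1)·1+(2)·-1+(1)·-1 = -1
⇒ I^2 T^-1

{"I": 2, "T": -1}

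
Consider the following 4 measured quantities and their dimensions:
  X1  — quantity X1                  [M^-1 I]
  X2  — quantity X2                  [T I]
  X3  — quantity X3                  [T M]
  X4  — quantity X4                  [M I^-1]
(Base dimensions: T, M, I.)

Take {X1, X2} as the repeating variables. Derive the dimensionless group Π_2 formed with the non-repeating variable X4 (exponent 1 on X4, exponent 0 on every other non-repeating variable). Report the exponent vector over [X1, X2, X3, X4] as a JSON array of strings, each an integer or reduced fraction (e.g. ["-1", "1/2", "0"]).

["1", "0", "0", "1"]

Dimensional matrix (T×M×I by X1×X2×X3×X4):
  T: [ 0  1  1  0]
  M: [-1  0  1  1]
  I: [ 1  1  0 -1]
Echelon form has 2 nonzero rows (pivots: X1,X2)
Repeat: X1,X2; free: X3,X4
RREF:
  r0: [   1    0   -1   -1]
  r1: [   0    1    1    0]
  r2: [   0    0    0    0]
Fix exponent of X4 at 1, X3 at 0; solve each RREF row for its pivot's exponent:
  r0: exp(X1) + (-1)·1 = 0 ⇒ exp(X1) = 1
  r1: exp(X2) + (0)·1 = 0 ⇒ exp(X2) = 0
Π_2 = X1 · X4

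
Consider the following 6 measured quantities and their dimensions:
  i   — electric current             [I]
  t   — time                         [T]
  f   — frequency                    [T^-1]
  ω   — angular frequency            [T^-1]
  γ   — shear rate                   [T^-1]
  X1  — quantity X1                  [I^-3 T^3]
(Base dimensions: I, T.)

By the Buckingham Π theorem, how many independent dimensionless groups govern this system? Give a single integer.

Write exponents as rows I,T / cols i,t,f,ω,γ,X1:
  I: [ 1  0  0  0  0 -3]
  T: [ 0  1 -1 -1 -1  3]
Row reduction gives pivot columns i,t; rank = 2
n=6, r=2 ⇒ 4 dimensionless groups

4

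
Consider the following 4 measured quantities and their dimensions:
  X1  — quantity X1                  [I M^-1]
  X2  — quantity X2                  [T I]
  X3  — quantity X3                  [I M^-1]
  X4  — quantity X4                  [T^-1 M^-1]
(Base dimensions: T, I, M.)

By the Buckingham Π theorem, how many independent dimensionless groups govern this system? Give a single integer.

Exponent matrix [T,I,M] × [X1,X2,X3,X4]:
  T: [ 0  1  0 -1]
  I: [ 1  1  1  0]
  M: [-1  0 -1 -1]
Row reduction gives pivot columns X1,X2; rank = 2
n=4, r=2 ⇒ 2 dimensionless groups

2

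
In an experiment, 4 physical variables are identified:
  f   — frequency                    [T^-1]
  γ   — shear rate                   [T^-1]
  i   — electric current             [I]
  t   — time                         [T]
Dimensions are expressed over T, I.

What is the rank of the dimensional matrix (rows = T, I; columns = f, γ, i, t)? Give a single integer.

Exponent matrix [T,I] × [f,γ,i,t]:
  T: [-1 -1  0  1]
  I: [ 0  0  1  0]
Echelon form has 2 nonzero rows (pivots: f,i)

2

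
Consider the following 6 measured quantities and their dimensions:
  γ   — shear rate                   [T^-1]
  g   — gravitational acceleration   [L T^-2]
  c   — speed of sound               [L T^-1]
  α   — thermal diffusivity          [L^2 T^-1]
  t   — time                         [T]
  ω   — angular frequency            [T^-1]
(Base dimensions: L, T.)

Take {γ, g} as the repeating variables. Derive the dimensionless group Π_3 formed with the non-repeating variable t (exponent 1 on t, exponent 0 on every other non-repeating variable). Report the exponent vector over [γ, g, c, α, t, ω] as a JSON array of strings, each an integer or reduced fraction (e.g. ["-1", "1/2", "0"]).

["1", "0", "0", "0", "1", "0"]

Dimensional matrix (L×T by γ×g×c×α×t×ω):
  L: [ 0  1  1  2  0  0]
  T: [-1 -2 -1 -1  1 -1]
Echelon form has 2 nonzero rows (pivots: γ,g)
Repeat: γ,g; free: c,α,t,ω
RREF:
  r0: [   1    0   -1   -3   -1    1]
  r1: [   0    1    1    2    0    0]
Fix exponent of t at 1, c at 0, α at 0, ω at 0; solve each RREF row for its pivot's exponent:
  r0: exp(γ) + (-1)·1 = 0 ⇒ exp(γ) = 1
  r1: exp(g) + (0)·1 = 0 ⇒ exp(g) = 0
Π_3 = γ · t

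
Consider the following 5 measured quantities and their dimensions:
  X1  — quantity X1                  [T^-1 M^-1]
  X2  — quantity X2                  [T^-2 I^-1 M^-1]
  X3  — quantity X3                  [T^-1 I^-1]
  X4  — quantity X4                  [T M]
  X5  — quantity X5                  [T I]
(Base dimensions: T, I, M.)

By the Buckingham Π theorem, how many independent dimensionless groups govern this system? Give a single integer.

3

Write exponents as rows T,I,M / cols X1,X2,X3,X4,X5:
  T: [-1 -2 -1  1  1]
  I: [ 0 -1 -1  0  1]
  M: [-1 -1  0  1  0]
Echelon form has 2 nonzero rows (pivots: X1,X2)
n=5, r=2 ⇒ 3 dimensionless groups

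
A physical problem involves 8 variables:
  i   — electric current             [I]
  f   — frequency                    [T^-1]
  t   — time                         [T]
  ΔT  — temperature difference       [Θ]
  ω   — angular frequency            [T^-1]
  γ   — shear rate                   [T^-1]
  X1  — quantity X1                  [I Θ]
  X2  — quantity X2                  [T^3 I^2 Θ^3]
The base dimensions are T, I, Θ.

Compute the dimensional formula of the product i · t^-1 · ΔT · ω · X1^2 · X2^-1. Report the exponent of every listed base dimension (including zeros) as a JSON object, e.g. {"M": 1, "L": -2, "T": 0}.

Dimensional matrix (T×I×Θ by i×f×t×ΔT×ω×γ×X1×X2):
  T: [ 0 -1  1  0 -1 -1  0  3]
  I: [ 1  0  0  0  0  0  1  2]
  Θ: [ 0  0  0  1  0  0  1  3]
  [T]: (1)·0+(-1)·1+(1)·0+(1)·-1+(2)·0+(-1)·3 = -5
  [I]: (1)·1+(-1)·0+(1)·0+(1)·0+(2)·1+(-1)·2 = 1
  [Θ]: (1)·0+(-1)·0+(1)·1+(1)·0+(2)·1+(-1)·3 = 0
⇒ T^-5 I

{"T": -5, "I": 1, "Θ": 0}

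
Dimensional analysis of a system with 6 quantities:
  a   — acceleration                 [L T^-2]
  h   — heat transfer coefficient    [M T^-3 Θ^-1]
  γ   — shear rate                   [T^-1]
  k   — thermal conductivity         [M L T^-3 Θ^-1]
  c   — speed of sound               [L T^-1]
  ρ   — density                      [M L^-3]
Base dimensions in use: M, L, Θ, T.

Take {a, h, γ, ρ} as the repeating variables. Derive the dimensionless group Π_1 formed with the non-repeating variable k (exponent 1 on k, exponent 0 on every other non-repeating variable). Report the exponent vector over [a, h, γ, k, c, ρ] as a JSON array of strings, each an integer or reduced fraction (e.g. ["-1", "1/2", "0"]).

Dimensional matrix (M×L×Θ×T by a×h×γ×k×c×ρ):
  M: [ 0  1  0  1  0  1]
  L: [ 1  0  0  1  1 -3]
  Θ: [ 0 -1  0 -1  0  0]
  T: [-2 -3 -1 -3 -1  0]
Row reduction gives pivot columns a,h,γ,ρ; rank = 4
Pivot set = {a,h,γ,ρ}, free = {k,c}
RREF:
  r0: [   1    0    0    1    1    0]
  r1: [   0    1    0    1    0    0]
  r2: [   0    0    1   -2   -1    0]
  r3: [   0    0    0    0    0    1]
Fix exponent of k at 1, c at 0; solve each RREF row for its pivot's exponent:
  r0: exp(a) + (1)·1 = 0 ⇒ exp(a) = -1
  r1: exp(h) + (1)·1 = 0 ⇒ exp(h) = -1
  r2: exp(γ) + (-2)·1 = 0 ⇒ exp(γ) = 2
  r3: exp(ρ) + (0)·1 = 0 ⇒ exp(ρ) = 0
Π_1 = a^-1 · h^-1 · γ^2 · k

["-1", "-1", "2", "1", "0", "0"]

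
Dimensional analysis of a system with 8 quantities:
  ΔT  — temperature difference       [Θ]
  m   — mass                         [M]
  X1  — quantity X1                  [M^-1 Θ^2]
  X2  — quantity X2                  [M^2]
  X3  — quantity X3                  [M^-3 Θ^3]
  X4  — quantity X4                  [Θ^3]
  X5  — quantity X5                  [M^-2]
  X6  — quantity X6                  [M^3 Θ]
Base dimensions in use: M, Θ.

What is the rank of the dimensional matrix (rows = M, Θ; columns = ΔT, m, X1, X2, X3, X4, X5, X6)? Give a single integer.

2

Exponent matrix [M,Θ] × [ΔT,m,X1,X2,X3,X4,X5,X6]:
  M: [ 0  1 -1  2 -3  0 -2  3]
  Θ: [ 1  0  2  0  3  3  0  1]
Echelon form has 2 nonzero rows (pivots: ΔT,m)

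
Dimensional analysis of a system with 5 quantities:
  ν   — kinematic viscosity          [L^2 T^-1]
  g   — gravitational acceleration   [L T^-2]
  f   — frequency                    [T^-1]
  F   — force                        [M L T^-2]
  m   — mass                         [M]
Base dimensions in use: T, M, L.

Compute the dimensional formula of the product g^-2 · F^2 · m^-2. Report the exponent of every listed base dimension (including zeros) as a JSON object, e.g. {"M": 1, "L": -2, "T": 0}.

{"T": 0, "M": 0, "L": 0}

Exponent matrix [T,M,L] × [ν,g,f,F,m]:
  T: [-1 -2 -1 -2  0]
  M: [ 0  0  0  1  1]
  L: [ 2  1  0  1  0]
  [T]: (-2)·-2+(2)·-2+(-2)·0 = 0
  [M]: (-2)·0+(2)·1+(-2)·1 = 0
  [L]: (-2)·1+(2)·1+(-2)·0 = 0
⇒ 1 (dimensionless)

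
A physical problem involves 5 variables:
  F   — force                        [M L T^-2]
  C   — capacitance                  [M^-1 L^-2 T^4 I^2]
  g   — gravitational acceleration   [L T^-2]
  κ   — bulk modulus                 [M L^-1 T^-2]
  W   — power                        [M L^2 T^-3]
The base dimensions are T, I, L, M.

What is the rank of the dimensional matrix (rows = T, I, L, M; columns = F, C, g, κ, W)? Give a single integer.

Write exponents as rows T,I,L,M / cols F,C,g,κ,W:
  T: [-2  4 -2 -2 -3]
  I: [ 0  2  0  0  0]
  L: [ 1 -2  1 -1  2]
  M: [ 1 -1  0  1  1]
RREF → pivots at {F,C,g,κ} ⇒ r = 4

4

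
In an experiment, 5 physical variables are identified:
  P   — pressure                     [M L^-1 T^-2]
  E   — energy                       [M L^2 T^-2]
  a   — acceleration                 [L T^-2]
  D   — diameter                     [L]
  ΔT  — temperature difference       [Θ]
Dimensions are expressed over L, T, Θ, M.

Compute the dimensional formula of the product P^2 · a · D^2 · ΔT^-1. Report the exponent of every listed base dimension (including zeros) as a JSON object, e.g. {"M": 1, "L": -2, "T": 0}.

Dimensional matrix (L×T×Θ×M by P×E×a×D×ΔT):
  L: [-1  2  1  1  0]
  T: [-2 -2 -2  0  0]
  Θ: [ 0  0  0  0  1]
  M: [ 1  1  0  0  0]
  [L]: (2)·-1+(1)·1+(2)·1+(-1)·0 = 1
  [T]: (2)·-2+(1)·-2+(2)·0+(-1)·0 = -6
  [Θ]: (2)·0+(1)·0+(2)·0+(-1)·1 = -1
  [M]: (2)·1+(1)·0+(2)·0+(-1)·0 = 2
⇒ L T^-6 Θ^-1 M^2

{"L": 1, "T": -6, "Θ": -1, "M": 2}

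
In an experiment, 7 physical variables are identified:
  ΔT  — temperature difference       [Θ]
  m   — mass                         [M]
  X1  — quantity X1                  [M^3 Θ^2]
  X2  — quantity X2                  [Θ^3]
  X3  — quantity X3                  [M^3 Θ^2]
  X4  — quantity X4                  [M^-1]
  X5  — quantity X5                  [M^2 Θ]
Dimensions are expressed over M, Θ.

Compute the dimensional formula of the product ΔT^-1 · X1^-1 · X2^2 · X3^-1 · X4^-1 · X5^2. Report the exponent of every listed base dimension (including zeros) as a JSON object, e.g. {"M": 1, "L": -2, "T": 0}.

Write exponents as rows M,Θ / cols ΔT,m,X1,X2,X3,X4,X5:
  M: [ 0  1  3  0  3 -1  2]
  Θ: [ 1  0  2  3  2  0  1]
  [M]: (-1)·0+(-1)·3+(2)·0+(-1)·3+(-1)·-1+(2)·2 = -1
  [Θ]: (-1)·1+(-1)·2+(2)·3+(-1)·2+(-1)·0+(2)·1 = 3
⇒ M^-1 Θ^3

{"M": -1, "Θ": 3}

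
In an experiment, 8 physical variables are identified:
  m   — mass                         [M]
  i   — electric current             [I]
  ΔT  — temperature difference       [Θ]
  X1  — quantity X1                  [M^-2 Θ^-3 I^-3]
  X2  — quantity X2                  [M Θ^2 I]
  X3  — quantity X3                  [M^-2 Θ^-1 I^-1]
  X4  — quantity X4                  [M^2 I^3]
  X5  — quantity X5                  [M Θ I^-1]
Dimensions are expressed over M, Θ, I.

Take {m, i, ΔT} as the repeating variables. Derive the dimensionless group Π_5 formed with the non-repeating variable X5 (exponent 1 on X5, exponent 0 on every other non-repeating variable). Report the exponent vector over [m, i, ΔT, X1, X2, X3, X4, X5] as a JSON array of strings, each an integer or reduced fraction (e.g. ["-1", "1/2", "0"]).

["-1", "1", "-1", "0", "0", "0", "0", "1"]

Dimensional matrix (M×Θ×I by m×i×ΔT×X1×X2×X3×X4×X5):
  M: [ 1  0  0 -2  1 -2  2  1]
  Θ: [ 0  0  1 -3  2 -1  0  1]
  I: [ 0  1  0 -3  1 -1  3 -1]
Row reduction gives pivot columns m,i,ΔT; rank = 3
Pivot set = {m,i,ΔT}, free = {X1,X2,X3,X4,X5}
RREF:
  r0: [   1    0    0   -2    1   -2    2    1]
  r1: [   0    1    0   -3    1   -1    3   -1]
  r2: [   0    0    1   -3    2   -1    0    1]
Fix exponent of X5 at 1, X1 at 0, X2 at 0, X3 at 0, X4 at 0; solve each RREF row for its pivot's exponent:
  r0: exp(m) + (1)·1 = 0 ⇒ exp(m) = -1
  r1: exp(i) + (-1)·1 = 0 ⇒ exp(i) = 1
  r2: exp(ΔT) + (1)·1 = 0 ⇒ exp(ΔT) = -1
Π_5 = m^-1 · i · ΔT^-1 · X5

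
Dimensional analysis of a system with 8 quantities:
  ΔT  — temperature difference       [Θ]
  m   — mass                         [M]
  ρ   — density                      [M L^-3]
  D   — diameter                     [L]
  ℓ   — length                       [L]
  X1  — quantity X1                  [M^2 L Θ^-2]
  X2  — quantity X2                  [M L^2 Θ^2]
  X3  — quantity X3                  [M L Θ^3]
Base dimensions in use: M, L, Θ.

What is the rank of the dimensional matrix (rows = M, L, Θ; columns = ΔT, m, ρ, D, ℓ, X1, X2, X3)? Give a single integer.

Dimensional matrix (M×L×Θ by ΔT×m×ρ×D×ℓ×X1×X2×X3):
  M: [ 0  1  1  0  0  2  1  1]
  L: [ 0  0 -3  1  1  1  2  1]
  Θ: [ 1  0  0  0  0 -2  2  3]
Echelon form has 3 nonzero rows (pivots: ΔT,m,ρ)

3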